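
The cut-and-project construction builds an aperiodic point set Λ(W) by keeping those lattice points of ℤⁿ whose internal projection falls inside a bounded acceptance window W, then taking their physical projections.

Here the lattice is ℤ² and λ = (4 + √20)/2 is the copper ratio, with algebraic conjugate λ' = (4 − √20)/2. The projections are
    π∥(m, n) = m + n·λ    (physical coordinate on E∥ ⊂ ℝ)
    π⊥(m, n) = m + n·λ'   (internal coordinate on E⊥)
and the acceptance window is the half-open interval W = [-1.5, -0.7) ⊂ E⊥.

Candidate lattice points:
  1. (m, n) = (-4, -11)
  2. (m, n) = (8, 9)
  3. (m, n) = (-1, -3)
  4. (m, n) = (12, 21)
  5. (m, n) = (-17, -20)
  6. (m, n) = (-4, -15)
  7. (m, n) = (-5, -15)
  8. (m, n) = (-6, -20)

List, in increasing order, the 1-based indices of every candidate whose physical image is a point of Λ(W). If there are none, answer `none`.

Numerically λ ≈ 4.23607 and λ' = −1/λ ≈ -0.23607.
[1] lift (-4,-11): star map gives -1.40325; window check -1.5 ≤ -1.40325 < -0.7 is true → IN Λ
[2] lift (8,9): star map gives 5.87539; window check -1.5 ≤ 5.87539 < -0.7 is false → out
[3] lift (-1,-3): star map gives -0.29180; window check -1.5 ≤ -0.29180 < -0.7 is false → out
[4] lift (12,21): star map gives 7.04257; window check -1.5 ≤ 7.04257 < -0.7 is false → out
[5] lift (-17,-20): star map gives -12.27864; window check -1.5 ≤ -12.27864 < -0.7 is false → out
[6] lift (-4,-15): star map gives -0.45898; window check -1.5 ≤ -0.45898 < -0.7 is false → out
[7] lift (-5,-15): star map gives -1.45898; window check -1.5 ≤ -1.45898 < -0.7 is true → IN Λ
[8] lift (-6,-20): star map gives -1.27864; window check -1.5 ≤ -1.27864 < -0.7 is true → IN Λ

1, 7, 8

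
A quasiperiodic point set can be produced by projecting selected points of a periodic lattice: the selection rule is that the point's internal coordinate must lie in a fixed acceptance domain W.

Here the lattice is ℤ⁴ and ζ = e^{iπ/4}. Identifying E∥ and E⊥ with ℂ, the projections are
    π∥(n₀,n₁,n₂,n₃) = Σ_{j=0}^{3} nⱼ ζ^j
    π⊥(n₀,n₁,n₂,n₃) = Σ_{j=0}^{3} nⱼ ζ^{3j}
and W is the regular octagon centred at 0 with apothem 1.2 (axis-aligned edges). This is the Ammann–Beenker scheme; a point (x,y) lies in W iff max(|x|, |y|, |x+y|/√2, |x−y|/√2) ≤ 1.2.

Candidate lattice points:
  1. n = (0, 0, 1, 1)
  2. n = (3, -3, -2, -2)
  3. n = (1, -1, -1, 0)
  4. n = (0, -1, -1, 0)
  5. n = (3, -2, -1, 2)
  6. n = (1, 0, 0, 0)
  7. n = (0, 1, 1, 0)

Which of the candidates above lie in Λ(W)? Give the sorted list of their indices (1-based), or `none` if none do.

1, 4, 6, 7

π⊥(n) = n₀ + n₁ζ³ + n₂ζ⁶ + n₃ζ⁹ where ζ = e^{iπ/4}.
candidate 1: n = (0, 0, 1, 1) → π⊥ ≈ (+0.70711, -0.29289); max(|x|,|y|,|x±y|/√2) = 0.70711 ≤ 1.2 ⇒ ∈ W
candidate 2: n = (3, -3, -2, -2) → π⊥ ≈ (+3.70711, -1.53553); max(|x|,|y|,|x±y|/√2) = 3.70711 > 1.2 ⇒ ∉ W
candidate 3: n = (1, -1, -1, 0) → π⊥ ≈ (+1.70711, +0.29289); max(|x|,|y|,|x±y|/√2) = 1.70711 > 1.2 ⇒ ∉ W
candidate 4: n = (0, -1, -1, 0) → π⊥ ≈ (+0.70711, +0.29289); max(|x|,|y|,|x±y|/√2) = 0.70711 ≤ 1.2 ⇒ ∈ W
candidate 5: n = (3, -2, -1, 2) → π⊥ ≈ (+5.82843, +1.00000); max(|x|,|y|,|x±y|/√2) = 5.82843 > 1.2 ⇒ ∉ W
candidate 6: n = (1, 0, 0, 0) → π⊥ ≈ (+1.00000, +0.00000); max(|x|,|y|,|x±y|/√2) = 1.00000 ≤ 1.2 ⇒ ∈ W
candidate 7: n = (0, 1, 1, 0) → π⊥ ≈ (-0.70711, -0.29289); max(|x|,|y|,|x±y|/√2) = 0.70711 ≤ 1.2 ⇒ ∈ W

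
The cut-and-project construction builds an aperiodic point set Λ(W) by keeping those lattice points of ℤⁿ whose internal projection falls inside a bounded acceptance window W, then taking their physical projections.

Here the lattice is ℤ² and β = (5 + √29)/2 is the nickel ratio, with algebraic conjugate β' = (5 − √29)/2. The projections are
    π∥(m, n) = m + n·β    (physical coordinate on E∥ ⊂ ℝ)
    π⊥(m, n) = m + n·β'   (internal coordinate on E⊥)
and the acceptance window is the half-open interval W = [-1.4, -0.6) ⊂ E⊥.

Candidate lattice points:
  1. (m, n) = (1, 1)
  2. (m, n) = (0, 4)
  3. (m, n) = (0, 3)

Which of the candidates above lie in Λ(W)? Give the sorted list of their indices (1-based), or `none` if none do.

2

Compute β' = (5−√29)/2 = -0.192582, so π⊥(m,n) = m -0.192582·n.
#1 (1,1): internal coord 1 + (1)·β' = +0.807418; +0.807418 ∉ [-1.4, -0.6) → out
#2 (0,4): internal coord 0 + (4)·β' = -0.770330; -0.770330 ∈ [-1.4, -0.6) → IN Λ
#3 (0,3): internal coord 0 + (3)·β' = -0.577747; -0.577747 ∉ [-1.4, -0.6) → out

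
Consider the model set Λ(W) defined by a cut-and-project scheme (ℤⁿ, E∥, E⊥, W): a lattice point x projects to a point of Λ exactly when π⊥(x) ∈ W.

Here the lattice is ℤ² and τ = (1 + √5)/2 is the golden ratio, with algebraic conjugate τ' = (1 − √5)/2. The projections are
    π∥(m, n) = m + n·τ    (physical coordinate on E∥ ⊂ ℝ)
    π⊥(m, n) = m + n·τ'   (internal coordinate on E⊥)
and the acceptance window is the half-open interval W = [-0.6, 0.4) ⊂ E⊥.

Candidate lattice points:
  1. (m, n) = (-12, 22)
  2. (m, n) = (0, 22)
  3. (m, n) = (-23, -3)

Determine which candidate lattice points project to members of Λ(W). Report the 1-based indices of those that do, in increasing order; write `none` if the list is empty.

none

Compute τ' = (1−√5)/2 = -0.6180, so π⊥(m,n) = m -0.6180·n.
[1] lift (-12,22): star map gives -25.5967; window check -0.6 ≤ -25.5967 < 0.4 is false → out
[2] lift (0,22): star map gives -13.5967; window check -0.6 ≤ -13.5967 < 0.4 is false → out
[3] lift (-23,-3): star map gives -21.1459; window check -0.6 ≤ -21.1459 < 0.4 is false → out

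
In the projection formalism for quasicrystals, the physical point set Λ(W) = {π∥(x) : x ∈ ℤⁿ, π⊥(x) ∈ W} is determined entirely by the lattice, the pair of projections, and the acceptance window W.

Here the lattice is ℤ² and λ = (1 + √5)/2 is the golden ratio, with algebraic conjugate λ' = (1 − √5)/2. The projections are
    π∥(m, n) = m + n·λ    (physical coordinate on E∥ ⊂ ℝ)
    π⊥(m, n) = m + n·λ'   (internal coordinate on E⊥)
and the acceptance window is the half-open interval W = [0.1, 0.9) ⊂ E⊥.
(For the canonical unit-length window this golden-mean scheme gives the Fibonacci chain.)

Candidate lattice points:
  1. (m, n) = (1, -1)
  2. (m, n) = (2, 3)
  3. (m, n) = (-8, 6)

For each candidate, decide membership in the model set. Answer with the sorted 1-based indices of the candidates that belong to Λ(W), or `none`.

2

Numerically λ ≈ 1.61803 and λ' = −1/λ ≈ -0.61803.
#1 (1,-1): internal coord 1 + (-1)·λ' = +1.61803; +1.61803 ∉ [0.1, 0.9) → out
#2 (2,3): internal coord 2 + (3)·λ' = +0.14590; +0.14590 ∈ [0.1, 0.9) → IN Λ
#3 (-8,6): internal coord -8 + (6)·λ' = -11.70820; -11.70820 ∉ [0.1, 0.9) → out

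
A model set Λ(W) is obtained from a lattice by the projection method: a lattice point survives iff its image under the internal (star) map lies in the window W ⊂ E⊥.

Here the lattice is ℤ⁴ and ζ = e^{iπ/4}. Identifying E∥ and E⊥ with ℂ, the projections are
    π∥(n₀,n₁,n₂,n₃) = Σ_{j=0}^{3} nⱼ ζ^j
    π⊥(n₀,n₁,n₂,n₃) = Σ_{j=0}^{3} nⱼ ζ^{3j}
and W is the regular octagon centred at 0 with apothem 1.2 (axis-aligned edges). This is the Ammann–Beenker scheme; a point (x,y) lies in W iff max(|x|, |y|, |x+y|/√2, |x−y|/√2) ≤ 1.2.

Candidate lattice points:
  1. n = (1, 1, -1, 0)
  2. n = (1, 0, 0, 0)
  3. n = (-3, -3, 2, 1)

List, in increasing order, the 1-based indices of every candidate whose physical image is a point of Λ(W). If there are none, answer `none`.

2

π⊥(n) = n₀ + n₁ζ³ + n₂ζ⁶ + n₃ζ⁹ where ζ = e^{iπ/4}.
#1 (1, 1, -1, 0): internal (0.292893, 1.707107); octagon support 1.707107 vs apothem 1.2 → ∉ W
#2 (1, 0, 0, 0): internal (1.000000, 0.000000); octagon support 1.000000 vs apothem 1.2 → ∈ W
#3 (-3, -3, 2, 1): internal (-0.171573, -3.414214); octagon support 3.414214 vs apothem 1.2 → ∉ W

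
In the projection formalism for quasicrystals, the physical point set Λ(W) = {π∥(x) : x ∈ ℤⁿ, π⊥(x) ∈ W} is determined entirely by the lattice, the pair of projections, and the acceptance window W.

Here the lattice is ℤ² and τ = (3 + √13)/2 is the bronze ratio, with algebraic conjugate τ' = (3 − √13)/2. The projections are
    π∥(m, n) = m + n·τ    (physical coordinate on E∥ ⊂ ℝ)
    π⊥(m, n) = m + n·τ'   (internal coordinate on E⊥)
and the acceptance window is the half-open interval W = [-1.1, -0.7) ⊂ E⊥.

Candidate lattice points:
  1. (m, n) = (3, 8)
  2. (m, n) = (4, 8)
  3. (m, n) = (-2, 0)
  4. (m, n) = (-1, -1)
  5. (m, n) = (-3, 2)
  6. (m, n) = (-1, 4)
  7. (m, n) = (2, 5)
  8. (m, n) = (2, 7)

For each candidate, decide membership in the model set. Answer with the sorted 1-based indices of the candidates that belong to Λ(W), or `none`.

Numerically τ ≈ 3.302776 and τ' = −1/τ ≈ -0.302776.
#1 (3,8): internal coord 3 + (8)·τ' = +0.577795; +0.577795 ∉ [-1.1, -0.7) → out
#2 (4,8): internal coord 4 + (8)·τ' = +1.577795; +1.577795 ∉ [-1.1, -0.7) → out
#3 (-2,0): internal coord -2 + (0)·τ' = -2.000000; -2.000000 ∉ [-1.1, -0.7) → out
#4 (-1,-1): internal coord -1 + (-1)·τ' = -0.697224; -0.697224 ∉ [-1.1, -0.7) → out
#5 (-3,2): internal coord -3 + (2)·τ' = -3.605551; -3.605551 ∉ [-1.1, -0.7) → out
#6 (-1,4): internal coord -1 + (4)·τ' = -2.211103; -2.211103 ∉ [-1.1, -0.7) → out
#7 (2,5): internal coord 2 + (5)·τ' = +0.486122; +0.486122 ∉ [-1.1, -0.7) → out
#8 (2,7): internal coord 2 + (7)·τ' = -0.119429; -0.119429 ∉ [-1.1, -0.7) → out

none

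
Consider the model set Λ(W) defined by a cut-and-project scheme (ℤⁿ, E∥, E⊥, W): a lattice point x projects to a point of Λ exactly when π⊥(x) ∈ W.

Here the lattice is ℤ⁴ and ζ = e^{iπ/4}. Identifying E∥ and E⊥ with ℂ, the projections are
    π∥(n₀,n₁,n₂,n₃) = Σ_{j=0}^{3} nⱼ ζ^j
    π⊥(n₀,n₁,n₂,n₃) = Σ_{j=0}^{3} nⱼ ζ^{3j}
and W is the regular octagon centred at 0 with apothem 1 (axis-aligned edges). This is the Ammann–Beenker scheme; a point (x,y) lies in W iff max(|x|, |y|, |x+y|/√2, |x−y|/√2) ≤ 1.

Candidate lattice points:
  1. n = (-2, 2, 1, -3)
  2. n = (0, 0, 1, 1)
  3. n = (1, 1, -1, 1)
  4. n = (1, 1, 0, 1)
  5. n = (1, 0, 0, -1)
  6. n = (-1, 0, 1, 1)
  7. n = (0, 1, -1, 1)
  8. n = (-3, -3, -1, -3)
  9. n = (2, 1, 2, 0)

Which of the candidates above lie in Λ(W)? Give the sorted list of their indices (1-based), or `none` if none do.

2, 5, 6

With ζ = e^{iπ/4} the internal vectors are ζ^0,ζ^3,ζ^6,ζ^9.
#1 (-2, 2, 1, -3): internal (-5.535534, -1.707107); octagon support 5.535534 vs apothem 1 → ∉ W
#2 (0, 0, 1, 1): internal (0.707107, -0.292893); octagon support 0.707107 vs apothem 1 → ∈ W
#3 (1, 1, -1, 1): internal (1.000000, 2.414214); octagon support 2.414214 vs apothem 1 → ∉ W
#4 (1, 1, 0, 1): internal (1.000000, 1.414214); octagon support 1.707107 vs apothem 1 → ∉ W
#5 (1, 0, 0, -1): internal (0.292893, -0.707107); octagon support 0.707107 vs apothem 1 → ∈ W
#6 (-1, 0, 1, 1): internal (-0.292893, -0.292893); octagon support 0.414214 vs apothem 1 → ∈ W
#7 (0, 1, -1, 1): internal (0.000000, 2.414214); octagon support 2.414214 vs apothem 1 → ∉ W
#8 (-3, -3, -1, -3): internal (-3.000000, -3.242641); octagon support 4.414214 vs apothem 1 → ∉ W
#9 (2, 1, 2, 0): internal (1.292893, -1.292893); octagon support 1.828427 vs apothem 1 → ∉ W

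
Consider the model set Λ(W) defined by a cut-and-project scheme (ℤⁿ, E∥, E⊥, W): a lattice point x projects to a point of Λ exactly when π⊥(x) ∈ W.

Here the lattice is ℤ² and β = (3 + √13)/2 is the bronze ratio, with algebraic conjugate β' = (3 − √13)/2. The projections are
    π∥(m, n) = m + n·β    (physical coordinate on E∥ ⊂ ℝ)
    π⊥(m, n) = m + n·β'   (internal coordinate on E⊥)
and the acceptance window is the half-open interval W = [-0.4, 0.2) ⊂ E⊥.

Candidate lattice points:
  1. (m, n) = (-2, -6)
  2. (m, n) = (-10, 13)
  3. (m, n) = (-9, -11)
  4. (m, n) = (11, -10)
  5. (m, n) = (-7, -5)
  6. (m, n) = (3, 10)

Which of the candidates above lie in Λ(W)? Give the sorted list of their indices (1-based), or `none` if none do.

Numerically β ≈ 3.3028 and β' = −1/β ≈ -0.3028.
candidate 1: (m,n)=(-2,-6) → π∥ = -2-6·β ≈ -21.8167, π⊥ = -2-6·β' ≈ -0.1833 ∈ [-0.4, 0.2) ⇒ IN Λ
candidate 2: (m,n)=(-10,13) → π∥ = -10+13·β ≈ 32.9361, π⊥ = -10+13·β' ≈ -13.9361 ∉ [-0.4, 0.2) ⇒ out
candidate 3: (m,n)=(-9,-11) → π∥ = -9-11·β ≈ -45.3305, π⊥ = -9-11·β' ≈ -5.6695 ∉ [-0.4, 0.2) ⇒ out
candidate 4: (m,n)=(11,-10) → π∥ = 11-10·β ≈ -22.0278, π⊥ = 11-10·β' ≈ 14.0278 ∉ [-0.4, 0.2) ⇒ out
candidate 5: (m,n)=(-7,-5) → π∥ = -7-5·β ≈ -23.5139, π⊥ = -7-5·β' ≈ -5.4861 ∉ [-0.4, 0.2) ⇒ out
candidate 6: (m,n)=(3,10) → π∥ = 3+10·β ≈ 36.0278, π⊥ = 3+10·β' ≈ -0.0278 ∈ [-0.4, 0.2) ⇒ IN Λ

1, 6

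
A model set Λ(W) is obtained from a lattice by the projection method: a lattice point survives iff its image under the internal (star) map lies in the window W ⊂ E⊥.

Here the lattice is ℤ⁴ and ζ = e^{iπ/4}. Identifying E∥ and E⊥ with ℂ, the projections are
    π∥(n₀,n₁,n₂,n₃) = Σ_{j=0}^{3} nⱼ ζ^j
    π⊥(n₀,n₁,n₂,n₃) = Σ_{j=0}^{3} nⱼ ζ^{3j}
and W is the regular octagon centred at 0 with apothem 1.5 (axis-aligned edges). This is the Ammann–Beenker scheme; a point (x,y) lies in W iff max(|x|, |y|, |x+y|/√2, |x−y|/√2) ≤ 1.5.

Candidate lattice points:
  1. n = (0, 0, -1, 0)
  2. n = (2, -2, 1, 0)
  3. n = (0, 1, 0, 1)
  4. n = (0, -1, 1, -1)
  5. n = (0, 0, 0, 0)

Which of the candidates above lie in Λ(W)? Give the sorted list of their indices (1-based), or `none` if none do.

1, 3, 5

With ζ = e^{iπ/4} the internal vectors are ζ^0,ζ^3,ζ^6,ζ^9.
candidate 1: n = (0, 0, -1, 0) → π⊥ ≈ (+0.0000, +1.0000); max(|x|,|y|,|x±y|/√2) = 1.0000 ≤ 1.5 ⇒ ∈ W
candidate 2: n = (2, -2, 1, 0) → π⊥ ≈ (+3.4142, -2.4142); max(|x|,|y|,|x±y|/√2) = 4.1213 > 1.5 ⇒ ∉ W
candidate 3: n = (0, 1, 0, 1) → π⊥ ≈ (+0.0000, +1.4142); max(|x|,|y|,|x±y|/√2) = 1.4142 ≤ 1.5 ⇒ ∈ W
candidate 4: n = (0, -1, 1, -1) → π⊥ ≈ (+0.0000, -2.4142); max(|x|,|y|,|x±y|/√2) = 2.4142 > 1.5 ⇒ ∉ W
candidate 5: n = (0, 0, 0, 0) → π⊥ ≈ (+0.0000, +0.0000); max(|x|,|y|,|x±y|/√2) = 0.0000 ≤ 1.5 ⇒ ∈ W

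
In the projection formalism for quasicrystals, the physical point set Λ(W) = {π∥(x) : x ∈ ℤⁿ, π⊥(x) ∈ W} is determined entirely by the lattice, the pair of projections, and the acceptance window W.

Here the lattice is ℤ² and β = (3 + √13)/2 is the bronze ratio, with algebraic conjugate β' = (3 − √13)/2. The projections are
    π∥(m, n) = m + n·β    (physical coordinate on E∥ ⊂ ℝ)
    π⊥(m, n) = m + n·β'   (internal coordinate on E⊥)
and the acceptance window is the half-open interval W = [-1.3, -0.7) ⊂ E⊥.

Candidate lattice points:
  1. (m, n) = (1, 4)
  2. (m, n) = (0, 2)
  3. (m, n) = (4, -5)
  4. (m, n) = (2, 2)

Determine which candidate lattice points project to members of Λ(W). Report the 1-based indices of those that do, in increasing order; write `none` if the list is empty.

β' = (3−√13)/2 ≈ -0.302776.
#1 (1,4): internal coord 1 + (4)·β' = -0.211103; -0.211103 ∉ [-1.3, -0.7) → out
#2 (0,2): internal coord 0 + (2)·β' = -0.605551; -0.605551 ∉ [-1.3, -0.7) → out
#3 (4,-5): internal coord 4 + (-5)·β' = +5.513878; +5.513878 ∉ [-1.3, -0.7) → out
#4 (2,2): internal coord 2 + (2)·β' = +1.394449; +1.394449 ∉ [-1.3, -0.7) → out

none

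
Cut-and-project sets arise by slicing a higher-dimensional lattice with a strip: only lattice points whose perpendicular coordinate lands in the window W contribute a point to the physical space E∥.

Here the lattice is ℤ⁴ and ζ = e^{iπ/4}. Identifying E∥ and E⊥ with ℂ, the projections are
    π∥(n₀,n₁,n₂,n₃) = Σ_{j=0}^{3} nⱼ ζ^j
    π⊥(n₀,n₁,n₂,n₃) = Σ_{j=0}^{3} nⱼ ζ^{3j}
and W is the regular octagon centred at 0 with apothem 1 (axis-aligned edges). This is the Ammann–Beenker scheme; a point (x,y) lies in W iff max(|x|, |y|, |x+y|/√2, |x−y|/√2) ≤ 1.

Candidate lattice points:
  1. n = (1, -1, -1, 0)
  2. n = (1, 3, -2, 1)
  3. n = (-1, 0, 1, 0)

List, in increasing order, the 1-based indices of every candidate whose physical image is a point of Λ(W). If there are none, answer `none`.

With ζ = e^{iπ/4} the internal vectors are ζ^0,ζ^3,ζ^6,ζ^9.
candidate 1: n = (1, -1, -1, 0) → π⊥ ≈ (+1.707107, +0.292893); max(|x|,|y|,|x±y|/√2) = 1.707107 > 1 ⇒ ∉ W
candidate 2: n = (1, 3, -2, 1) → π⊥ ≈ (-0.414214, +4.828427); max(|x|,|y|,|x±y|/√2) = 4.828427 > 1 ⇒ ∉ W
candidate 3: n = (-1, 0, 1, 0) → π⊥ ≈ (-1.000000, -1.000000); max(|x|,|y|,|x±y|/√2) = 1.414214 > 1 ⇒ ∉ W

none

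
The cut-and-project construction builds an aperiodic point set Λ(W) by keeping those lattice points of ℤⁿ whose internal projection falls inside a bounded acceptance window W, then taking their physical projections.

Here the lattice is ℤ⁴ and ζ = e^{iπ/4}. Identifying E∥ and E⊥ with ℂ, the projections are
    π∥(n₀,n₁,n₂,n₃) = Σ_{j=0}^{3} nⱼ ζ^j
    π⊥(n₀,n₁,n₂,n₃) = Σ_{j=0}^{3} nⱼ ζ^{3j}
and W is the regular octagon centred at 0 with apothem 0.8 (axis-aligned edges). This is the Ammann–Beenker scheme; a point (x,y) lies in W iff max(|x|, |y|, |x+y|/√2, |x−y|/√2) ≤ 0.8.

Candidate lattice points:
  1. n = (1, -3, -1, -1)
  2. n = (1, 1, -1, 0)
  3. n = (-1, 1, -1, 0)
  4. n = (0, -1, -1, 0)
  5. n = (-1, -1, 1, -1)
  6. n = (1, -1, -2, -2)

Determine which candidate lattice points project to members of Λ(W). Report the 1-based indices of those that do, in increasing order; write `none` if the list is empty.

4, 6

With ζ = e^{iπ/4} the internal vectors are ζ^0,ζ^3,ζ^6,ζ^9.
#1 (1, -3, -1, -1): internal (2.41421, -1.82843); octagon support 3.00000 vs apothem 0.8 → ∉ W
#2 (1, 1, -1, 0): internal (0.29289, 1.70711); octagon support 1.70711 vs apothem 0.8 → ∉ W
#3 (-1, 1, -1, 0): internal (-1.70711, 1.70711); octagon support 2.41421 vs apothem 0.8 → ∉ W
#4 (0, -1, -1, 0): internal (0.70711, 0.29289); octagon support 0.70711 vs apothem 0.8 → ∈ W
#5 (-1, -1, 1, -1): internal (-1.00000, -2.41421); octagon support 2.41421 vs apothem 0.8 → ∉ W
#6 (1, -1, -2, -2): internal (0.29289, -0.12132); octagon support 0.29289 vs apothem 0.8 → ∈ W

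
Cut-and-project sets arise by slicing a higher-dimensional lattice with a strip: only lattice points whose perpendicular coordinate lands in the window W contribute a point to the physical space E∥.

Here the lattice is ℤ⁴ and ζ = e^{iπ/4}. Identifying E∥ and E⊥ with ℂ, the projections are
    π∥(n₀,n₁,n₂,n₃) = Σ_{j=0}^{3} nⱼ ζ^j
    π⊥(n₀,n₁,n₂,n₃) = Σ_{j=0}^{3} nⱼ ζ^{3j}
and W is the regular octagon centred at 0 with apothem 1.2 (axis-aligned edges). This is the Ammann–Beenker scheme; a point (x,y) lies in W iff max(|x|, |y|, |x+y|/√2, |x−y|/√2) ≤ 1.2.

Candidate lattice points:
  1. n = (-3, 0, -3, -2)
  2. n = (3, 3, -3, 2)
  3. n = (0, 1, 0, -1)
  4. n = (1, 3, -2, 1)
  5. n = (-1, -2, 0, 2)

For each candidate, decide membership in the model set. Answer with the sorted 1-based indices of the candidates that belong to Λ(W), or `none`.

With ζ = e^{iπ/4} the internal vectors are ζ^0,ζ^3,ζ^6,ζ^9.
#1 (-3, 0, -3, -2): internal (-4.41421, 1.58579); octagon support 4.41421 vs apothem 1.2 → ∉ W
#2 (3, 3, -3, 2): internal (2.29289, 6.53553); octagon support 6.53553 vs apothem 1.2 → ∉ W
#3 (0, 1, 0, -1): internal (-1.41421, 0.00000); octagon support 1.41421 vs apothem 1.2 → ∉ W
#4 (1, 3, -2, 1): internal (-0.41421, 4.82843); octagon support 4.82843 vs apothem 1.2 → ∉ W
#5 (-1, -2, 0, 2): internal (1.82843, 0.00000); octagon support 1.82843 vs apothem 1.2 → ∉ W

none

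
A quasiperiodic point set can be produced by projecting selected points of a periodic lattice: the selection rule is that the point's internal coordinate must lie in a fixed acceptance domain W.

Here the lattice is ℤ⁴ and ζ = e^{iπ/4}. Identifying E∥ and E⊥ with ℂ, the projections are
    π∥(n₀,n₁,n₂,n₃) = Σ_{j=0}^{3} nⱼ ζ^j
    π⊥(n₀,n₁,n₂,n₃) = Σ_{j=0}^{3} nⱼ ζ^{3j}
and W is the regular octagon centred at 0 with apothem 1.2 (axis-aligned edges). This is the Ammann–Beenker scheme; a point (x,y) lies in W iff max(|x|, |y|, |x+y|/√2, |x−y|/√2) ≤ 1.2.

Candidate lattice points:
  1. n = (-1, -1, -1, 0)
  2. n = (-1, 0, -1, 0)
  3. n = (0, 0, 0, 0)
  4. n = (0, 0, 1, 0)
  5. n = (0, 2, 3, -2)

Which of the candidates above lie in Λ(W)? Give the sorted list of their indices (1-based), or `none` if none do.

1, 3, 4

π⊥(n) = n₀ + n₁ζ³ + n₂ζ⁶ + n₃ζ⁹ where ζ = e^{iπ/4}.
candidate 1: n = (-1, -1, -1, 0) → π⊥ ≈ (-0.29289, +0.29289); max(|x|,|y|,|x±y|/√2) = 0.41421 ≤ 1.2 ⇒ ∈ W
candidate 2: n = (-1, 0, -1, 0) → π⊥ ≈ (-1.00000, +1.00000); max(|x|,|y|,|x±y|/√2) = 1.41421 > 1.2 ⇒ ∉ W
candidate 3: n = (0, 0, 0, 0) → π⊥ ≈ (+0.00000, +0.00000); max(|x|,|y|,|x±y|/√2) = 0.00000 ≤ 1.2 ⇒ ∈ W
candidate 4: n = (0, 0, 1, 0) → π⊥ ≈ (+0.00000, -1.00000); max(|x|,|y|,|x±y|/√2) = 1.00000 ≤ 1.2 ⇒ ∈ W
candidate 5: n = (0, 2, 3, -2) → π⊥ ≈ (-2.82843, -3.00000); max(|x|,|y|,|x±y|/√2) = 4.12132 > 1.2 ⇒ ∉ W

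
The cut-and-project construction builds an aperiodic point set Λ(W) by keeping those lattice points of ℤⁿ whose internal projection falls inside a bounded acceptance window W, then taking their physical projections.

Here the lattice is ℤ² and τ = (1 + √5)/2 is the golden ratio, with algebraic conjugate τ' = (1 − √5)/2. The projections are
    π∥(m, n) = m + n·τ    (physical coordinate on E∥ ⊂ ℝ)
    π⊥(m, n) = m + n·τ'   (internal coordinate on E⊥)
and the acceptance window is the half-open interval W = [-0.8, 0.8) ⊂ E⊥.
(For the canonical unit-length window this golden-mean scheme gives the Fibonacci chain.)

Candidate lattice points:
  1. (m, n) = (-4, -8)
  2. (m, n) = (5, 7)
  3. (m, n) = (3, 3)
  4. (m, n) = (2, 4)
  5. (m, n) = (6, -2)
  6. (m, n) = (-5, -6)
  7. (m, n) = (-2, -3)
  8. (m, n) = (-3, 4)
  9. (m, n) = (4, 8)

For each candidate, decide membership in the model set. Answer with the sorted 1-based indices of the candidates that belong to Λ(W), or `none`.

2, 4, 7

Numerically τ ≈ 1.618034 and τ' = −1/τ ≈ -0.618034.
candidate 1: (m,n)=(-4,-8) → π∥ = -4-8·τ ≈ -16.944272, π⊥ = -4-8·τ' ≈ 0.944272 ∉ [-0.8, 0.8) ⇒ out
candidate 2: (m,n)=(5,7) → π∥ = 5+7·τ ≈ 16.326238, π⊥ = 5+7·τ' ≈ 0.673762 ∈ [-0.8, 0.8) ⇒ IN Λ
candidate 3: (m,n)=(3,3) → π∥ = 3+3·τ ≈ 7.854102, π⊥ = 3+3·τ' ≈ 1.145898 ∉ [-0.8, 0.8) ⇒ out
candidate 4: (m,n)=(2,4) → π∥ = 2+4·τ ≈ 8.472136, π⊥ = 2+4·τ' ≈ -0.472136 ∈ [-0.8, 0.8) ⇒ IN Λ
candidate 5: (m,n)=(6,-2) → π∥ = 6-2·τ ≈ 2.763932, π⊥ = 6-2·τ' ≈ 7.236068 ∉ [-0.8, 0.8) ⇒ out
candidate 6: (m,n)=(-5,-6) → π∥ = -5-6·τ ≈ -14.708204, π⊥ = -5-6·τ' ≈ -1.291796 ∉ [-0.8, 0.8) ⇒ out
candidate 7: (m,n)=(-2,-3) → π∥ = -2-3·τ ≈ -6.854102, π⊥ = -2-3·τ' ≈ -0.145898 ∈ [-0.8, 0.8) ⇒ IN Λ
candidate 8: (m,n)=(-3,4) → π∥ = -3+4·τ ≈ 3.472136, π⊥ = -3+4·τ' ≈ -5.472136 ∉ [-0.8, 0.8) ⇒ out
candidate 9: (m,n)=(4,8) → π∥ = 4+8·τ ≈ 16.944272, π⊥ = 4+8·τ' ≈ -0.944272 ∉ [-0.8, 0.8) ⇒ out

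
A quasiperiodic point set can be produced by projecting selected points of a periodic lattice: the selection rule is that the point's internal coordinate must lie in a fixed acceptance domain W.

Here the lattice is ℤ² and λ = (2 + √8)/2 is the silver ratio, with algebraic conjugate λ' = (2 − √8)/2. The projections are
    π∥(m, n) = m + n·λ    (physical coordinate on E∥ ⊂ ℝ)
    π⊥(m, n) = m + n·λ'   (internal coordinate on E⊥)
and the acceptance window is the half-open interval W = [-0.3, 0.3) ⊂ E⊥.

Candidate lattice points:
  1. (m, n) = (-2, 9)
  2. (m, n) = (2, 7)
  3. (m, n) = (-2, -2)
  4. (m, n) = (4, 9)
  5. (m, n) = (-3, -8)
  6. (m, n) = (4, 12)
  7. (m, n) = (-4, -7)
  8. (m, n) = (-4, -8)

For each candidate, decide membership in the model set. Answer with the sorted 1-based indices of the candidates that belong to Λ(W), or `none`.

Numerically λ ≈ 2.4142 and λ' = −1/λ ≈ -0.4142.
candidate 1: (m,n)=(-2,9) → π∥ = -2+9·λ ≈ 19.7279, π⊥ = -2+9·λ' ≈ -5.7279 ∉ [-0.3, 0.3) ⇒ out
candidate 2: (m,n)=(2,7) → π∥ = 2+7·λ ≈ 18.8995, π⊥ = 2+7·λ' ≈ -0.8995 ∉ [-0.3, 0.3) ⇒ out
candidate 3: (m,n)=(-2,-2) → π∥ = -2-2·λ ≈ -6.8284, π⊥ = -2-2·λ' ≈ -1.1716 ∉ [-0.3, 0.3) ⇒ out
candidate 4: (m,n)=(4,9) → π∥ = 4+9·λ ≈ 25.7279, π⊥ = 4+9·λ' ≈ 0.2721 ∈ [-0.3, 0.3) ⇒ IN Λ
candidate 5: (m,n)=(-3,-8) → π∥ = -3-8·λ ≈ -22.3137, π⊥ = -3-8·λ' ≈ 0.3137 ∉ [-0.3, 0.3) ⇒ out
candidate 6: (m,n)=(4,12) → π∥ = 4+12·λ ≈ 32.9706, π⊥ = 4+12·λ' ≈ -0.9706 ∉ [-0.3, 0.3) ⇒ out
candidate 7: (m,n)=(-4,-7) → π∥ = -4-7·λ ≈ -20.8995, π⊥ = -4-7·λ' ≈ -1.1005 ∉ [-0.3, 0.3) ⇒ out
candidate 8: (m,n)=(-4,-8) → π∥ = -4-8·λ ≈ -23.3137, π⊥ = -4-8·λ' ≈ -0.6863 ∉ [-0.3, 0.3) ⇒ out

4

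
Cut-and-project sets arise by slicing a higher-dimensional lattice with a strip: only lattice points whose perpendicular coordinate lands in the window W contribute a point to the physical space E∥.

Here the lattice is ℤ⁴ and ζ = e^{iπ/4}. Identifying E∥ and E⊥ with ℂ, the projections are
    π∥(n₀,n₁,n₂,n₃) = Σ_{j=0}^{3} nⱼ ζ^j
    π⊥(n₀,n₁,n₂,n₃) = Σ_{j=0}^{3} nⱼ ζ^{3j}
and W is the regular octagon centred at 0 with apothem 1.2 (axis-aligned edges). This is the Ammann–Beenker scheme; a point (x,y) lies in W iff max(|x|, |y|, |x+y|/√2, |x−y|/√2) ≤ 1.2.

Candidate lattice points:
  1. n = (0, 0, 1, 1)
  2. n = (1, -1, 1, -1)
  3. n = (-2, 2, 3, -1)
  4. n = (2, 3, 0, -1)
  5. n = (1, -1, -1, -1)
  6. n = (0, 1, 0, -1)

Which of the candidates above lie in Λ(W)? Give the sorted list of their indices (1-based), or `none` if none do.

1, 5

With ζ = e^{iπ/4} the internal vectors are ζ^0,ζ^3,ζ^6,ζ^9.
#1 (0, 0, 1, 1): internal (0.707107, -0.292893); octagon support 0.707107 vs apothem 1.2 → ∈ W
#2 (1, -1, 1, -1): internal (1.000000, -2.414214); octagon support 2.414214 vs apothem 1.2 → ∉ W
#3 (-2, 2, 3, -1): internal (-4.121320, -2.292893); octagon support 4.535534 vs apothem 1.2 → ∉ W
#4 (2, 3, 0, -1): internal (-0.828427, 1.414214); octagon support 1.585786 vs apothem 1.2 → ∉ W
#5 (1, -1, -1, -1): internal (1.000000, -0.414214); octagon support 1.000000 vs apothem 1.2 → ∈ W
#6 (0, 1, 0, -1): internal (-1.414214, 0.000000); octagon support 1.414214 vs apothem 1.2 → ∉ W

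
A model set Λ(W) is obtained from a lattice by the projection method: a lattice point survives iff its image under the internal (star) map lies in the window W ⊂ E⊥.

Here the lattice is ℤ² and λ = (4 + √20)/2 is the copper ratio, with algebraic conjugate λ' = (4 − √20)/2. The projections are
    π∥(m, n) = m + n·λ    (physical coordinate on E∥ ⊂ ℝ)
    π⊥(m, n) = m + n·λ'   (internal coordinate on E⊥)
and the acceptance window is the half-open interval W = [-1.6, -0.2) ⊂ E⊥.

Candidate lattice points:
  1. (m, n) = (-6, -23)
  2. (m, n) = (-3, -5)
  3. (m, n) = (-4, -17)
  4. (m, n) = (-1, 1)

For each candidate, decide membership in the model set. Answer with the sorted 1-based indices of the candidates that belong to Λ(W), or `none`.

1, 4

Numerically λ ≈ 4.23607 and λ' = −1/λ ≈ -0.23607.
[1] lift (-6,-23): star map gives -0.57044; window check -1.6 ≤ -0.57044 < -0.2 is true → IN Λ
[2] lift (-3,-5): star map gives -1.81966; window check -1.6 ≤ -1.81966 < -0.2 is false → out
[3] lift (-4,-17): star map gives 0.01316; window check -1.6 ≤ 0.01316 < -0.2 is false → out
[4] lift (-1,1): star map gives -1.23607; window check -1.6 ≤ -1.23607 < -0.2 is true → IN Λ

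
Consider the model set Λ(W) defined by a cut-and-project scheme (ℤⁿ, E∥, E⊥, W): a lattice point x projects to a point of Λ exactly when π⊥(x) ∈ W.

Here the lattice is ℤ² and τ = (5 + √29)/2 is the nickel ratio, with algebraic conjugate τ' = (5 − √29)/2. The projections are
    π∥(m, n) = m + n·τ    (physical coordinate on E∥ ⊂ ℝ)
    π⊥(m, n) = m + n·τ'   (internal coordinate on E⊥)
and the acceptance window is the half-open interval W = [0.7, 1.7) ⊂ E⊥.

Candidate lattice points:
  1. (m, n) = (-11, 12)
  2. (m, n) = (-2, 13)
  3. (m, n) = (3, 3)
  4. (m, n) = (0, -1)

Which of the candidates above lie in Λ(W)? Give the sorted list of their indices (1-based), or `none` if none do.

Compute τ' = (5−√29)/2 = -0.1926, so π⊥(m,n) = m -0.1926·n.
candidate 1: (m,n)=(-11,12) → π∥ = -11+12·τ ≈ 51.3110, π⊥ = -11+12·τ' ≈ -13.3110 ∉ [0.7, 1.7) ⇒ out
candidate 2: (m,n)=(-2,13) → π∥ = -2+13·τ ≈ 65.5036, π⊥ = -2+13·τ' ≈ -4.5036 ∉ [0.7, 1.7) ⇒ out
candidate 3: (m,n)=(3,3) → π∥ = 3+3·τ ≈ 18.5777, π⊥ = 3+3·τ' ≈ 2.4223 ∉ [0.7, 1.7) ⇒ out
candidate 4: (m,n)=(0,-1) → π∥ = 0-1·τ ≈ -5.1926, π⊥ = 0-1·τ' ≈ 0.1926 ∉ [0.7, 1.7) ⇒ out

none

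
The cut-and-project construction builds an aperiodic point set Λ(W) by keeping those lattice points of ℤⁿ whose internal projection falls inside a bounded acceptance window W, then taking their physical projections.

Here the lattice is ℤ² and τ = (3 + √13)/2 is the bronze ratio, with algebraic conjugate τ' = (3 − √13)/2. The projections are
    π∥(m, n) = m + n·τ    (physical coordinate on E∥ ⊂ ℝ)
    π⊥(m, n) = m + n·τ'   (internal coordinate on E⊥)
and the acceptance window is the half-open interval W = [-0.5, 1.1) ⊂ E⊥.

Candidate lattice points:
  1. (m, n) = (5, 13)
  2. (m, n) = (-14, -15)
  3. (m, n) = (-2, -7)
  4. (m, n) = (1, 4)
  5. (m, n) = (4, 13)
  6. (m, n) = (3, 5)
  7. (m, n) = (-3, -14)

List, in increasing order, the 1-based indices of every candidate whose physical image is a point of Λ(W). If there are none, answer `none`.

τ' = (3−√13)/2 ≈ -0.302776.
#1 (5,13): internal coord 5 + (13)·τ' = +1.063917; +1.063917 ∈ [-0.5, 1.1) → IN Λ
#2 (-14,-15): internal coord -14 + (-15)·τ' = -9.458365; -9.458365 ∉ [-0.5, 1.1) → out
#3 (-2,-7): internal coord -2 + (-7)·τ' = +0.119429; +0.119429 ∈ [-0.5, 1.1) → IN Λ
#4 (1,4): internal coord 1 + (4)·τ' = -0.211103; -0.211103 ∈ [-0.5, 1.1) → IN Λ
#5 (4,13): internal coord 4 + (13)·τ' = +0.063917; +0.063917 ∈ [-0.5, 1.1) → IN Λ
#6 (3,5): internal coord 3 + (5)·τ' = +1.486122; +1.486122 ∉ [-0.5, 1.1) → out
#7 (-3,-14): internal coord -3 + (-14)·τ' = +1.238859; +1.238859 ∉ [-0.5, 1.1) → out

1, 3, 4, 5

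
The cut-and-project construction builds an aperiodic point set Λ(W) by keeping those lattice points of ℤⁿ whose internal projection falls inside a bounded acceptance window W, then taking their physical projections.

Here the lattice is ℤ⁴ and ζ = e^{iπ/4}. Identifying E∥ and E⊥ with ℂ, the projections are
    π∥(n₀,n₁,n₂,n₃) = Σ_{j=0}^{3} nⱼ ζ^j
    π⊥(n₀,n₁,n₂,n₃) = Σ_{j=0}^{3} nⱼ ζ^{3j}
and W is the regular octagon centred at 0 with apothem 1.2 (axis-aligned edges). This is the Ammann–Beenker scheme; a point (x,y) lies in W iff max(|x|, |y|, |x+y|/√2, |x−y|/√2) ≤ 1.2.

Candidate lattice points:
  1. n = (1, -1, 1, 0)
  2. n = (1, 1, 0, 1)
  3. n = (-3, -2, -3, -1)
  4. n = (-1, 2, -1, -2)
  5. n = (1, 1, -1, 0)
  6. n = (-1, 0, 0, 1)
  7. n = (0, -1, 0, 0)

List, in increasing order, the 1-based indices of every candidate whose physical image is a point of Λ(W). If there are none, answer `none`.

π⊥(n) = n₀ + n₁ζ³ + n₂ζ⁶ + n₃ζ⁹ where ζ = e^{iπ/4}.
candidate 1: n = (1, -1, 1, 0) → π⊥ ≈ (+1.707107, -1.707107); max(|x|,|y|,|x±y|/√2) = 2.414214 > 1.2 ⇒ ∉ W
candidate 2: n = (1, 1, 0, 1) → π⊥ ≈ (+1.000000, +1.414214); max(|x|,|y|,|x±y|/√2) = 1.707107 > 1.2 ⇒ ∉ W
candidate 3: n = (-3, -2, -3, -1) → π⊥ ≈ (-2.292893, +0.878680); max(|x|,|y|,|x±y|/√2) = 2.292893 > 1.2 ⇒ ∉ W
candidate 4: n = (-1, 2, -1, -2) → π⊥ ≈ (-3.828427, +1.000000); max(|x|,|y|,|x±y|/√2) = 3.828427 > 1.2 ⇒ ∉ W
candidate 5: n = (1, 1, -1, 0) → π⊥ ≈ (+0.292893, +1.707107); max(|x|,|y|,|x±y|/√2) = 1.707107 > 1.2 ⇒ ∉ W
candidate 6: n = (-1, 0, 0, 1) → π⊥ ≈ (-0.292893, +0.707107); max(|x|,|y|,|x±y|/√2) = 0.707107 ≤ 1.2 ⇒ ∈ W
candidate 7: n = (0, -1, 0, 0) → π⊥ ≈ (+0.707107, -0.707107); max(|x|,|y|,|x±y|/√2) = 1.000000 ≤ 1.2 ⇒ ∈ W

6, 7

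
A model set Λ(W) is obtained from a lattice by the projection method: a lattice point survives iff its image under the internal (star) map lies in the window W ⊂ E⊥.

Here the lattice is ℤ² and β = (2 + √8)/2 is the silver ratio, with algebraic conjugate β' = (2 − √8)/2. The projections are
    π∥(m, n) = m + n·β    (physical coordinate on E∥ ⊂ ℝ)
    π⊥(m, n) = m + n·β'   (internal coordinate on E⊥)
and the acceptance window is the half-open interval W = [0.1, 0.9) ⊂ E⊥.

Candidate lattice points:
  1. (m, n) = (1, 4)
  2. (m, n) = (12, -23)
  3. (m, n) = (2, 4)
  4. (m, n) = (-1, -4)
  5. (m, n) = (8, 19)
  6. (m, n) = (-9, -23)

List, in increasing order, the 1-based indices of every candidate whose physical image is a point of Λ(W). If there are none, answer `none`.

Compute β' = (2−√8)/2 = -0.4142, so π⊥(m,n) = m -0.4142·n.
candidate 1: (m,n)=(1,4) → π∥ = 1+4·β ≈ 10.6569, π⊥ = 1+4·β' ≈ -0.6569 ∉ [0.1, 0.9) ⇒ out
candidate 2: (m,n)=(12,-23) → π∥ = 12-23·β ≈ -43.5269, π⊥ = 12-23·β' ≈ 21.5269 ∉ [0.1, 0.9) ⇒ out
candidate 3: (m,n)=(2,4) → π∥ = 2+4·β ≈ 11.6569, π⊥ = 2+4·β' ≈ 0.3431 ∈ [0.1, 0.9) ⇒ IN Λ
candidate 4: (m,n)=(-1,-4) → π∥ = -1-4·β ≈ -10.6569, π⊥ = -1-4·β' ≈ 0.6569 ∈ [0.1, 0.9) ⇒ IN Λ
candidate 5: (m,n)=(8,19) → π∥ = 8+19·β ≈ 53.8701, π⊥ = 8+19·β' ≈ 0.1299 ∈ [0.1, 0.9) ⇒ IN Λ
candidate 6: (m,n)=(-9,-23) → π∥ = -9-23·β ≈ -64.5269, π⊥ = -9-23·β' ≈ 0.5269 ∈ [0.1, 0.9) ⇒ IN Λ

3, 4, 5, 6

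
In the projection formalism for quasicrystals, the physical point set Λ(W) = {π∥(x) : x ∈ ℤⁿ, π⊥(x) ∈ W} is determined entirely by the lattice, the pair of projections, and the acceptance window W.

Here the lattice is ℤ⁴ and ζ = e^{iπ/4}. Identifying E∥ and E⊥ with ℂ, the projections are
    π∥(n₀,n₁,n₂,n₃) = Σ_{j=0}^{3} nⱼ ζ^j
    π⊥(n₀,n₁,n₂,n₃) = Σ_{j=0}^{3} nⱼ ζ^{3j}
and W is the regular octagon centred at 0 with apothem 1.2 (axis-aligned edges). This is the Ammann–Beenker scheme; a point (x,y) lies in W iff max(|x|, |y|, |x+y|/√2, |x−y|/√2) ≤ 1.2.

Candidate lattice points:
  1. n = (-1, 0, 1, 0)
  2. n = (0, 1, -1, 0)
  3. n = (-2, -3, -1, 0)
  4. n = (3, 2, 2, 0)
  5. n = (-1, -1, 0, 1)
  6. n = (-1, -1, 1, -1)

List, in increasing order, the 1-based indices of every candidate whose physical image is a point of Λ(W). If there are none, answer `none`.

3, 5

Internal map: ζ^{3j} for j=0..3 gives (1,0), (−√2/2,√2/2), (0,−1), (√2/2,√2/2).
candidate 1: n = (-1, 0, 1, 0) → π⊥ ≈ (-1.0000, -1.0000); max(|x|,|y|,|x±y|/√2) = 1.4142 > 1.2 ⇒ ∉ W
candidate 2: n = (0, 1, -1, 0) → π⊥ ≈ (-0.7071, +1.7071); max(|x|,|y|,|x±y|/√2) = 1.7071 > 1.2 ⇒ ∉ W
candidate 3: n = (-2, -3, -1, 0) → π⊥ ≈ (+0.1213, -1.1213); max(|x|,|y|,|x±y|/√2) = 1.1213 ≤ 1.2 ⇒ ∈ W
candidate 4: n = (3, 2, 2, 0) → π⊥ ≈ (+1.5858, -0.5858); max(|x|,|y|,|x±y|/√2) = 1.5858 > 1.2 ⇒ ∉ W
candidate 5: n = (-1, -1, 0, 1) → π⊥ ≈ (+0.4142, +0.0000); max(|x|,|y|,|x±y|/√2) = 0.4142 ≤ 1.2 ⇒ ∈ W
candidate 6: n = (-1, -1, 1, -1) → π⊥ ≈ (-1.0000, -2.4142); max(|x|,|y|,|x±y|/√2) = 2.4142 > 1.2 ⇒ ∉ W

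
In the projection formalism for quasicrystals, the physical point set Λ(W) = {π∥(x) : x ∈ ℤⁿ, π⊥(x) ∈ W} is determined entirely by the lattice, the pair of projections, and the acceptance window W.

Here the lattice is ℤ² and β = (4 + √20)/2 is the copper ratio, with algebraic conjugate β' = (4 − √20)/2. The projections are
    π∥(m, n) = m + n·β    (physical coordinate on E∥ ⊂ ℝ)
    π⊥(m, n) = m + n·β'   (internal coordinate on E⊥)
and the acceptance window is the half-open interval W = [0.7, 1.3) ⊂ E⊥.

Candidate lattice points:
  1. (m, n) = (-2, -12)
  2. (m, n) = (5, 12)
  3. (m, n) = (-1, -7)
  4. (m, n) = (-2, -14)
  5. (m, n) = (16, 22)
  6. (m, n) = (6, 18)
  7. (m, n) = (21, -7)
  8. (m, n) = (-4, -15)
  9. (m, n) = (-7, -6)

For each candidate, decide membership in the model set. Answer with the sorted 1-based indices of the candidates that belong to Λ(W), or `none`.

β' = (4−√20)/2 ≈ -0.23607.
[1] lift (-2,-12): star map gives 0.83282; window check 0.7 ≤ 0.83282 < 1.3 is true → IN Λ
[2] lift (5,12): star map gives 2.16718; window check 0.7 ≤ 2.16718 < 1.3 is false → out
[3] lift (-1,-7): star map gives 0.65248; window check 0.7 ≤ 0.65248 < 1.3 is false → out
[4] lift (-2,-14): star map gives 1.30495; window check 0.7 ≤ 1.30495 < 1.3 is false → out
[5] lift (16,22): star map gives 10.80650; window check 0.7 ≤ 10.80650 < 1.3 is false → out
[6] lift (6,18): star map gives 1.75078; window check 0.7 ≤ 1.75078 < 1.3 is false → out
[7] lift (21,-7): star map gives 22.65248; window check 0.7 ≤ 22.65248 < 1.3 is false → out
[8] lift (-4,-15): star map gives -0.45898; window check 0.7 ≤ -0.45898 < 1.3 is false → out
[9] lift (-7,-6): star map gives -5.58359; window check 0.7 ≤ -5.58359 < 1.3 is false → out

1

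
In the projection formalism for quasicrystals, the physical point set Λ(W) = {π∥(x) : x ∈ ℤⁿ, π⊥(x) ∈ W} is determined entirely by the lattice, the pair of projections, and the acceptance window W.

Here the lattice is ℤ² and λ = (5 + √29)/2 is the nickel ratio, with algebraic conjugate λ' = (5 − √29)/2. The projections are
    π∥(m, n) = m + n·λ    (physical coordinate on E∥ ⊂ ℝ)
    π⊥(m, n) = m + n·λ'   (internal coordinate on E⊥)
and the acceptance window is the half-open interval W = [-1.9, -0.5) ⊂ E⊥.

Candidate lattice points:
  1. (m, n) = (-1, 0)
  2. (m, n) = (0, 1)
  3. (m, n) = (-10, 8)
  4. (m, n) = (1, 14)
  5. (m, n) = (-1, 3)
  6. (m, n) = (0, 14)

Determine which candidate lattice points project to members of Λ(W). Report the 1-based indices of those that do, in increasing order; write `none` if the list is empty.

1, 4, 5

Compute λ' = (5−√29)/2 = -0.192582, so π⊥(m,n) = m -0.192582·n.
candidate 1: (m,n)=(-1,0) → π∥ = -1+0·λ ≈ -1.000000, π⊥ = -1+0·λ' ≈ -1.000000 ∈ [-1.9, -0.5) ⇒ IN Λ
candidate 2: (m,n)=(0,1) → π∥ = 0+1·λ ≈ 5.192582, π⊥ = 0+1·λ' ≈ -0.192582 ∉ [-1.9, -0.5) ⇒ out
candidate 3: (m,n)=(-10,8) → π∥ = -10+8·λ ≈ 31.540659, π⊥ = -10+8·λ' ≈ -11.540659 ∉ [-1.9, -0.5) ⇒ out
candidate 4: (m,n)=(1,14) → π∥ = 1+14·λ ≈ 73.696154, π⊥ = 1+14·λ' ≈ -1.696154 ∈ [-1.9, -0.5) ⇒ IN Λ
candidate 5: (m,n)=(-1,3) → π∥ = -1+3·λ ≈ 14.577747, π⊥ = -1+3·λ' ≈ -1.577747 ∈ [-1.9, -0.5) ⇒ IN Λ
candidate 6: (m,n)=(0,14) → π∥ = 0+14·λ ≈ 72.696154, π⊥ = 0+14·λ' ≈ -2.696154 ∉ [-1.9, -0.5) ⇒ out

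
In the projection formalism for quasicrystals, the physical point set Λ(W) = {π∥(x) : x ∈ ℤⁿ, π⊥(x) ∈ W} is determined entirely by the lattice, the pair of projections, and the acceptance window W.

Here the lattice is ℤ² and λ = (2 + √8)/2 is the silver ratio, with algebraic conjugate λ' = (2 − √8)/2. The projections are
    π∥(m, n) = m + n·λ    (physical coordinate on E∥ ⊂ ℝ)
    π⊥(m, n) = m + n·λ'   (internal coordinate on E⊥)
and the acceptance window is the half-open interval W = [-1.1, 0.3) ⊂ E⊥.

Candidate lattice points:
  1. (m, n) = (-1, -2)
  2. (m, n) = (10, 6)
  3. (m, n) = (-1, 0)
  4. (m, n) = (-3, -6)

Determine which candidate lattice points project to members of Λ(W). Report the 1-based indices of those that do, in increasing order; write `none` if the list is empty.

1, 3, 4

Compute λ' = (2−√8)/2 = -0.4142, so π⊥(m,n) = m -0.4142·n.
#1 (-1,-2): internal coord -1 + (-2)·λ' = -0.1716; -0.1716 ∈ [-1.1, 0.3) → IN Λ
#2 (10,6): internal coord 10 + (6)·λ' = +7.5147; +7.5147 ∉ [-1.1, 0.3) → out
#3 (-1,0): internal coord -1 + (0)·λ' = -1.0000; -1.0000 ∈ [-1.1, 0.3) → IN Λ
#4 (-3,-6): internal coord -3 + (-6)·λ' = -0.5147; -0.5147 ∈ [-1.1, 0.3) → IN Λ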